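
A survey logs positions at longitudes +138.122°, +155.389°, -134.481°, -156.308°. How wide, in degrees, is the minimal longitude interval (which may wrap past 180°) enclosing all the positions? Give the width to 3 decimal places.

Sort the longitudes: -156.308°, -134.481°, +138.122°, +155.389°.
Eastward gaps between consecutive values (wrapping around): 21.827°, 272.603°, 17.267°, 48.303°.
Largest gap = 272.603° ⇒ minimal covering band is its complement: 360° − 272.603° = 87.397°.
Band runs from +138.122° eastward to -134.481°, crossing the antimeridian.

87.397°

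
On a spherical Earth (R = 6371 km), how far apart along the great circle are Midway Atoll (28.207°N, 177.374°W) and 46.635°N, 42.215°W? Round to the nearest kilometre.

Δλ = -42.215 − -177.374 = 135.159°.
Δφ = 46.635 − 28.207 = 18.428°.
a = sin²(Δφ/2) + cos φ₁ · cos φ₂ · sin²(Δλ/2) = 0.542719.
c = 2·atan2(√a, √(1−a)) = 1.65634 rad → d = 6371·c ≈ 10552.53 km.

10553 km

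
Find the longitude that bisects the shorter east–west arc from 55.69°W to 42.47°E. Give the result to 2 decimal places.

6.61°W

Signed shortest Δλ from -55.69° to +42.47° is +98.16°.
Midpoint longitude = -55.69° + (+98.16°)/2 = -55.69° + 49.08° = -6.61°.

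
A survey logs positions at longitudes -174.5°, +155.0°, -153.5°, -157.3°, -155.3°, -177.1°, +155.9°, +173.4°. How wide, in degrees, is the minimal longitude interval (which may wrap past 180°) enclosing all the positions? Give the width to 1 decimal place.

51.5°

Sort the longitudes: -177.1°, -174.5°, -157.3°, -155.3°, -153.5°, +155.0°, +155.9°, +173.4°.
Eastward gaps between consecutive values (wrapping around): 2.6°, 17.2°, 2.0°, 1.8°, 308.5°, 0.9°, 17.5°, 9.5°.
Largest gap = 308.5° ⇒ minimal covering band is its complement: 360° − 308.5° = 51.5°.
Band runs from +155.0° eastward to -153.5°, crossing the antimeridian.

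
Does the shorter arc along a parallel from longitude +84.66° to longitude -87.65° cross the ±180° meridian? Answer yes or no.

No

Signed shortest Δλ = ((-87.65 − 84.66 + 180) mod 360) − 180 = -172.31°.
Going west by 172.31° from +84.66° reaches -87.65° without touching 180°.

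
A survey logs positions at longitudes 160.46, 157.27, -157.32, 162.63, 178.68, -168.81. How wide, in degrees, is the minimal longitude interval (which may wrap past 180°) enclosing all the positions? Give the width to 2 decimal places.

45.41°

Sort the longitudes: -168.81°, -157.32°, +157.27°, +160.46°, +162.63°, +178.68°.
Eastward gaps between consecutive values (wrapping around): 11.49°, 314.59°, 3.19°, 2.17°, 16.05°, 12.51°.
Largest gap = 314.59° ⇒ minimal covering band is its complement: 360° − 314.59° = 45.41°.
Band runs from +157.27° eastward to -157.32°, crossing the antimeridian.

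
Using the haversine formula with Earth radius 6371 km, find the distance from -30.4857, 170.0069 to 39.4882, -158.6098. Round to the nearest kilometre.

Δλ = -158.6098 − 170.0069 = -328.6167°; wrapped into (−180°, 180°]: 31.3833°.
Δφ = 39.4882 − -30.4857 = 69.9739°.
a = sin²(Δφ/2) + cos φ₁ · cos φ₂ · sin²(Δλ/2) = 0.377425.
c = 2·atan2(√a, √(1−a)) = 1.32312 rad → d = 6371·c ≈ 8429.60 km.

8430 km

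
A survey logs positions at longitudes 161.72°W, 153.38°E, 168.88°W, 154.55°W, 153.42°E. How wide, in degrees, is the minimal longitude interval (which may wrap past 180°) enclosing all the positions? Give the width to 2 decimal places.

52.07°

Sort the longitudes: -168.88°, -161.72°, -154.55°, +153.38°, +153.42°.
Eastward gaps between consecutive values (wrapping around): 7.16°, 7.17°, 307.93°, 0.04°, 37.70°.
Largest gap = 307.93° ⇒ minimal covering band is its complement: 360° − 307.93° = 52.07°.
Band runs from +153.38° eastward to -154.55°, crossing the antimeridian.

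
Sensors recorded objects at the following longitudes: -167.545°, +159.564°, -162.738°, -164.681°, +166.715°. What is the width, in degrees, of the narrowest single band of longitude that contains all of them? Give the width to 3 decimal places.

Sort the longitudes: -167.545°, -164.681°, -162.738°, +159.564°, +166.715°.
Eastward gaps between consecutive values (wrapping around): 2.864°, 1.943°, 322.302°, 7.151°, 25.740°.
Largest gap = 322.302° ⇒ minimal covering band is its complement: 360° − 322.302° = 37.698°.
Band runs from +159.564° eastward to -162.738°, crossing the antimeridian.

37.698°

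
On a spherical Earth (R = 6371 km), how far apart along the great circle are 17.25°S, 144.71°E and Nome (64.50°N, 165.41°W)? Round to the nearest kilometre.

10025 km

Δλ = -165.41 − 144.71 = -310.12°; wrapped into (−180°, 180°]: 49.88°.
Δφ = 64.50 − -17.25 = 81.75°.
a = sin²(Δφ/2) + cos φ₁ · cos φ₂ · sin²(Δλ/2) = 0.501358.
c = 2·atan2(√a, √(1−a)) = 1.57351 rad → d = 6371·c ≈ 10024.84 km.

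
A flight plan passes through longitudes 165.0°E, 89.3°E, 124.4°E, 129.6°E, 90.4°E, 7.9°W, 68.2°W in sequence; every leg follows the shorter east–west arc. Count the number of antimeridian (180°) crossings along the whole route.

Leg 1: +165.0° → +89.3°, shortest Δλ = -75.7° (west) — does not cross 180°.
Leg 2: +89.3° → +124.4°, shortest Δλ = 35.1° (east) — does not cross 180°.
Leg 3: +124.4° → +129.6°, shortest Δλ = 5.2° (east) — does not cross 180°.
Leg 4: +129.6° → +90.4°, shortest Δλ = -39.2° (west) — does not cross 180°.
Leg 5: +90.4° → -7.9°, shortest Δλ = -98.3° (west) — does not cross 180°.
Leg 6: -7.9° → -68.2°, shortest Δλ = -60.3° (west) — does not cross 180°.
Total crossings: 0.

0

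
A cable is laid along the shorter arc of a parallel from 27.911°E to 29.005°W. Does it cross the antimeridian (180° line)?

Signed shortest Δλ = ((-29.005 − 27.911 + 180) mod 360) − 180 = -56.916°.
Going west by 56.916° from +27.911° reaches -29.005° without touching 180°.

No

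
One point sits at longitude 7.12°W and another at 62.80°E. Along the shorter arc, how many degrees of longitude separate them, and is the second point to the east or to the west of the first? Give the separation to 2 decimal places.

Raw difference: 62.80 − -7.12 = 69.92°.
Normalise into (−180°, 180°]: 69.92° stays 69.92°.
Positive ⇒ the second point lies to the east; separation 69.92°.

69.92° east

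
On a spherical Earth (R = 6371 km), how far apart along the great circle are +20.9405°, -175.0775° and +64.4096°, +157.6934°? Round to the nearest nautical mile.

Δλ = 157.6934 − -175.0775 = 332.7709°; wrapped into (−180°, 180°]: -27.2291°.
Δφ = 64.4096 − 20.9405 = 43.4691°.
a = sin²(Δφ/2) + cos φ₁ · cos φ₂ · sin²(Δλ/2) = 0.159479.
c = 2·atan2(√a, √(1−a)) = 0.82161 rad → d = 6371·c ≈ 5234.49 km ≈ 2826.40 nmi.

2826 nmi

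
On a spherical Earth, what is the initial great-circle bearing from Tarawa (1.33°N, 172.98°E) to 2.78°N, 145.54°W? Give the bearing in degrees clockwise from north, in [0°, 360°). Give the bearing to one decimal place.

87.3°

Δλ = -145.54 − 172.98 = -318.52°; wrapped into (−180°, 180°]: 41.48°.
θ = atan2( sin Δλ · cos φ₂ , cos φ₁ · sin φ₂ − sin φ₁ · cos φ₂ · cos Δλ )
  = atan2(0.66158, 0.03112) = 87.307° → normalised to [0°, 360°): 87.307°.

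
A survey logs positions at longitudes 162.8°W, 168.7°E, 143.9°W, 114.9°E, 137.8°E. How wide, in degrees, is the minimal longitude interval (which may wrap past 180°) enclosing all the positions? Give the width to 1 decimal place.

Sort the longitudes: -162.8°, -143.9°, +114.9°, +137.8°, +168.7°.
Eastward gaps between consecutive values (wrapping around): 18.9°, 258.8°, 22.9°, 30.9°, 28.5°.
Largest gap = 258.8° ⇒ minimal covering band is its complement: 360° − 258.8° = 101.2°.
Band runs from +114.9° eastward to -143.9°, crossing the antimeridian.

101.2°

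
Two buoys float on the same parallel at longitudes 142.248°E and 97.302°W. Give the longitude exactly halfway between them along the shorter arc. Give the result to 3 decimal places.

157.527°W

Signed shortest Δλ from +142.248° to -97.302° is +120.450°.
Midpoint longitude = +142.248° + (+120.450°)/2 = +142.248° + 60.225° = +202.473°.
Normalise into (−180°, 180°]: -157.527°.
(The naïve average (+142.248 + -97.302)/2 = 22.473° is on the wrong side of the globe.)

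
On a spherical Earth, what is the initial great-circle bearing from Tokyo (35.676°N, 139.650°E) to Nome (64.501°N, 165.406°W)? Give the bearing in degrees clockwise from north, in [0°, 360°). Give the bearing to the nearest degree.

Δλ = -165.406 − 139.650 = -305.056°; wrapped into (−180°, 180°]: 54.944°.
θ = atan2( sin Δλ · cos φ₂ , cos φ₁ · sin φ₂ − sin φ₁ · cos φ₂ · cos Δλ )
  = atan2(0.35240, 0.58900) = 30.892° → normalised to [0°, 360°): 30.892°.

31°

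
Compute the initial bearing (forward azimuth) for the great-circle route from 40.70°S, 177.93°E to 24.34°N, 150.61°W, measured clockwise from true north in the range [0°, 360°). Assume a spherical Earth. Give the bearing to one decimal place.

Δλ = -150.61 − 177.93 = -328.54°; wrapped into (−180°, 180°]: 31.46°.
θ = atan2( sin Δλ · cos φ₂ , cos φ₁ · sin φ₂ − sin φ₁ · cos φ₂ · cos Δλ )
  = atan2(0.47551, 0.81927) = 30.131° → normalised to [0°, 360°): 30.131°.

30.1°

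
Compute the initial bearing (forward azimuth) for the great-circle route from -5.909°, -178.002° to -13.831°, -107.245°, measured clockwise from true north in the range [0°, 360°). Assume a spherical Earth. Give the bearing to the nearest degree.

Δλ = -107.245 − -178.002 = 70.757°.
θ = atan2( sin Δλ · cos φ₂ , cos φ₁ · sin φ₂ − sin φ₁ · cos φ₂ · cos Δλ )
  = atan2(0.91675, -0.20484) = 102.595° → normalised to [0°, 360°): 102.595°.

103°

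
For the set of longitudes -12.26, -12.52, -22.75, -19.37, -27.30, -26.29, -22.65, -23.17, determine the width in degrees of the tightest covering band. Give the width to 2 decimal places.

15.04°

Sort the longitudes: -27.30°, -26.29°, -23.17°, -22.75°, -22.65°, -19.37°, -12.52°, -12.26°.
Eastward gaps between consecutive values (wrapping around): 1.01°, 3.12°, 0.42°, 0.10°, 3.28°, 6.85°, 0.26°, 344.96°.
Largest gap = 344.96° ⇒ minimal covering band is its complement: 360° − 344.96° = 15.04°.
Band runs from -27.30° eastward to -12.26°.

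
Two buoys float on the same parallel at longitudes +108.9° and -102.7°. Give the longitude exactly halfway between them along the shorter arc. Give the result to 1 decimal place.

Signed shortest Δλ from +108.9° to -102.7° is +148.4°.
Midpoint longitude = +108.9° + (+148.4°)/2 = +108.9° + 74.2° = +183.1°.
Normalise into (−180°, 180°]: -176.9°.
(The naïve average (+108.9 + -102.7)/2 = 3.1° is on the wrong side of the globe.)

-176.9°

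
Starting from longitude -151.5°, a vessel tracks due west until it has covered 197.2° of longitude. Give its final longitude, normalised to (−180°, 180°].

Start at -151.5°; shift −197.2° → -348.7°.
-348.7° lies outside (−180°, 180°]; add 360° → +11.3°.

+11.3°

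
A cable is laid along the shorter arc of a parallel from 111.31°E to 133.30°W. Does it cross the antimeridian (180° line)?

Yes

Naïve |-133.30 − 111.31| = 244.61° > 180°, so the shorter arc goes the other way round — across 180°.
Signed shortest Δλ = ((-133.30 − 111.31 + 180) mod 360) − 180 = 115.39°.
Going east by 115.39° from +111.31° passes through 180° before reaching -133.30°.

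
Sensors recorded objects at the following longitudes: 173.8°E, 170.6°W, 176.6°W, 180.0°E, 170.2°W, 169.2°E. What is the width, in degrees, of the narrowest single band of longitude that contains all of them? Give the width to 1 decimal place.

20.6°

Sort the longitudes: -176.6°, -170.6°, -170.2°, +169.2°, +173.8°, +180.0°.
Eastward gaps between consecutive values (wrapping around): 6.0°, 0.4°, 339.4°, 4.6°, 6.2°, 3.4°.
Largest gap = 339.4° ⇒ minimal covering band is its complement: 360° − 339.4° = 20.6°.
Band runs from +169.2° eastward to -170.2°, crossing the antimeridian.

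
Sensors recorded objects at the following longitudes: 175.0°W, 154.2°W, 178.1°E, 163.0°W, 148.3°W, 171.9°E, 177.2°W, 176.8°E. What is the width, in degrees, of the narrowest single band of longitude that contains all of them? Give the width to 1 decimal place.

Sort the longitudes: -177.2°, -175.0°, -163.0°, -154.2°, -148.3°, +171.9°, +176.8°, +178.1°.
Eastward gaps between consecutive values (wrapping around): 2.2°, 12.0°, 8.8°, 5.9°, 320.2°, 4.9°, 1.3°, 4.7°.
Largest gap = 320.2° ⇒ minimal covering band is its complement: 360° − 320.2° = 39.8°.
Band runs from +171.9° eastward to -148.3°, crossing the antimeridian.

39.8°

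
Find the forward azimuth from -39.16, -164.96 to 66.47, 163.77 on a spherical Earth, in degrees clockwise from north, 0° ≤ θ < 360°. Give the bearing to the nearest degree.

Δλ = 163.77 − -164.96 = 328.73°; wrapped into (−180°, 180°]: -31.27°.
θ = atan2( sin Δλ · cos φ₂ , cos φ₁ · sin φ₂ − sin φ₁ · cos φ₂ · cos Δλ )
  = atan2(-0.20723, 0.92640) = -12.609° → normalised to [0°, 360°): 347.391°.

347°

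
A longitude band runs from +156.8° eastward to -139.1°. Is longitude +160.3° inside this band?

Band width going east from +156.8° to -139.1°: ((-139.1 − 156.8) mod 360) = 64.1°.
Offset of +160.3° east of the west edge: ((160.3 − 156.8) mod 360) = 3.5°.
3.5° ≤ 64.1° ⇒ inside.

Yes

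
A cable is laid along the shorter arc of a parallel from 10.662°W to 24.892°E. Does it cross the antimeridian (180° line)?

No

Signed shortest Δλ = ((24.892 − -10.662 + 180) mod 360) − 180 = 35.554°.
Going east by 35.554° from -10.662° reaches +24.892° without touching 180°.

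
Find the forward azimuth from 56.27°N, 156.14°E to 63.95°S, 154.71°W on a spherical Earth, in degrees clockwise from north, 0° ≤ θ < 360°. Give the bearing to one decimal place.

Δλ = -154.71 − 156.14 = -310.85°; wrapped into (−180°, 180°]: 49.15°.
θ = atan2( sin Δλ · cos φ₂ , cos φ₁ · sin φ₂ − sin φ₁ · cos φ₂ · cos Δλ )
  = atan2(0.33219, -0.73776) = 155.760° → normalised to [0°, 360°): 155.760°.

155.8°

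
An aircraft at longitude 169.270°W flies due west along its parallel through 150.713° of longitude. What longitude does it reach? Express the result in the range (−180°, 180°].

Start at -169.270°; shift −150.713° → -319.983°.
-319.983° lies outside (−180°, 180°]; add 360° → +40.017°.

40.017°E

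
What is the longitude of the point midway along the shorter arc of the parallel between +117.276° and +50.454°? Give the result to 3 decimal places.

+83.865°

Signed shortest Δλ from +117.276° to +50.454° is -66.822°.
Midpoint longitude = +117.276° + (-66.822°)/2 = +117.276° − 33.411° = +83.865°.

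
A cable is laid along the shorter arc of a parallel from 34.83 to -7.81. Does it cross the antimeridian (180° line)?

Signed shortest Δλ = ((-7.81 − 34.83 + 180) mod 360) − 180 = -42.64°.
Going west by 42.64° from +34.83° reaches -7.81° without touching 180°.

No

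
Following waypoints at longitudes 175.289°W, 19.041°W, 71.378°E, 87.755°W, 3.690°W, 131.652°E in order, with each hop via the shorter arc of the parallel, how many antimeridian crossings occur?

Leg 1: -175.289° → -19.041°, shortest Δλ = 156.248° (east) — does not cross 180°.
Leg 2: -19.041° → +71.378°, shortest Δλ = 90.419° (east) — does not cross 180°.
Leg 3: +71.378° → -87.755°, shortest Δλ = -159.133° (west) — does not cross 180°.
Leg 4: -87.755° → -3.690°, shortest Δλ = 84.065° (east) — does not cross 180°.
Leg 5: -3.690° → +131.652°, shortest Δλ = 135.342° (east) — does not cross 180°.
Total crossings: 0.

0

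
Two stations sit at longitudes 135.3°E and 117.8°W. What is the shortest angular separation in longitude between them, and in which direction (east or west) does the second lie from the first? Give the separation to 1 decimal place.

Raw difference: -117.8 − 135.3 = -253.1°.
Normalise into (−180°, 180°]: -253.1° + 360° = 106.9°.
Positive ⇒ the second point lies to the east; separation 106.9°.

106.9° east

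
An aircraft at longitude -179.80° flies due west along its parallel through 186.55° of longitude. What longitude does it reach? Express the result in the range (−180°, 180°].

Start at -179.80°; shift −186.55° → -366.35°.
-366.35° lies outside (−180°, 180°]; add 360° → -6.35°.

-6.35°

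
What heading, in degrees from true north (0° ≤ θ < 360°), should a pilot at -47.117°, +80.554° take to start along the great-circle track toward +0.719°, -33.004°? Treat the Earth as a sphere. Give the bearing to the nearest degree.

Δλ = -33.004 − 80.554 = -113.558°.
θ = atan2( sin Δλ · cos φ₂ , cos φ₁ · sin φ₂ − sin φ₁ · cos φ₂ · cos Δλ )
  = atan2(-0.91658, -0.28430) = -107.232° → normalised to [0°, 360°): 252.768°.

253°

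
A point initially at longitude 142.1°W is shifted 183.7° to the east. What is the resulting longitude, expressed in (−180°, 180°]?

Start at -142.1°; shift +183.7° → +41.6°.
+41.6° already lies in (−180°, 180°].

41.6°E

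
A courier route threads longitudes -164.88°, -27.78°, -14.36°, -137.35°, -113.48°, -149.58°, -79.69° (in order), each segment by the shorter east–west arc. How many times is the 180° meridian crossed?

Leg 1: -164.88° → -27.78°, shortest Δλ = 137.1° (east) — does not cross 180°.
Leg 2: -27.78° → -14.36°, shortest Δλ = 13.42° (east) — does not cross 180°.
Leg 3: -14.36° → -137.35°, shortest Δλ = -122.99° (west) — does not cross 180°.
Leg 4: -137.35° → -113.48°, shortest Δλ = 23.87° (east) — does not cross 180°.
Leg 5: -113.48° → -149.58°, shortest Δλ = -36.1° (west) — does not cross 180°.
Leg 6: -149.58° → -79.69°, shortest Δλ = 69.89° (east) — does not cross 180°.
Total crossings: 0.

0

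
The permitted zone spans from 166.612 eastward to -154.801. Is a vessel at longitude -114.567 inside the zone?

Band width going east from +166.612° to -154.801°: ((-154.801 − 166.612) mod 360) = 38.587°.
Offset of -114.567° east of the west edge: ((-114.567 − 166.612) mod 360) = 78.821°.
78.821° > 38.587° ⇒ outside.

No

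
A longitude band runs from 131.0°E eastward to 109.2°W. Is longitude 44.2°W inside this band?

Band width going east from +131.0° to -109.2°: ((-109.2 − 131.0) mod 360) = 119.8°.
Offset of -44.2° east of the west edge: ((-44.2 − 131.0) mod 360) = 184.8°.
184.8° > 119.8° ⇒ outside.

No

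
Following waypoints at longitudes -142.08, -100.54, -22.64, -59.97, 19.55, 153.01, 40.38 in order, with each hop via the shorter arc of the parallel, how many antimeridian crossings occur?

Leg 1: -142.08° → -100.54°, shortest Δλ = 41.54° (east) — does not cross 180°.
Leg 2: -100.54° → -22.64°, shortest Δλ = 77.9° (east) — does not cross 180°.
Leg 3: -22.64° → -59.97°, shortest Δλ = -37.33° (west) — does not cross 180°.
Leg 4: -59.97° → +19.55°, shortest Δλ = 79.52° (east) — does not cross 180°.
Leg 5: +19.55° → +153.01°, shortest Δλ = 133.46° (east) — does not cross 180°.
Leg 6: +153.01° → +40.38°, shortest Δλ = -112.63° (west) — does not cross 180°.
Total crossings: 0.

0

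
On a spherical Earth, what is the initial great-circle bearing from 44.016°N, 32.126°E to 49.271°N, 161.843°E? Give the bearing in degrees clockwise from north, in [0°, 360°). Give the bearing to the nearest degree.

31°

Δλ = 161.843 − 32.126 = 129.717°.
θ = atan2( sin Δλ · cos φ₂ , cos φ₁ · sin φ₂ − sin φ₁ · cos φ₂ · cos Δλ )
  = atan2(0.50190, 0.83468) = 31.019° → normalised to [0°, 360°): 31.019°.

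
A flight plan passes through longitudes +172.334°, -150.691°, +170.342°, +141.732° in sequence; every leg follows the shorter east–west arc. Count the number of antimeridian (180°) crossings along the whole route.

2

Leg 1: +172.334° → -150.691°, shortest Δλ = 36.975° (east) — crosses 180°.
Leg 2: -150.691° → +170.342°, shortest Δλ = -38.967° (west) — crosses 180°.
Leg 3: +170.342° → +141.732°, shortest Δλ = -28.61° (west) — does not cross 180°.
Total crossings: 2.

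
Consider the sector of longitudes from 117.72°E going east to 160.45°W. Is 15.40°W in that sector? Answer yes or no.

No

Band width going east from +117.72° to -160.45°: ((-160.45 − 117.72) mod 360) = 81.83°.
Offset of -15.40° east of the west edge: ((-15.40 − 117.72) mod 360) = 226.88°.
226.88° > 81.83° ⇒ outside.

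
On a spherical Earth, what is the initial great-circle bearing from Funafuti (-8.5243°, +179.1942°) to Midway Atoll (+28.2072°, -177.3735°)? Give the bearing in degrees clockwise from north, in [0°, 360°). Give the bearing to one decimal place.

5.0°

Δλ = -177.3735 − 179.1942 = -356.5677°; wrapped into (−180°, 180°]: 3.4323°.
θ = atan2( sin Δλ · cos φ₂ , cos φ₁ · sin φ₂ − sin φ₁ · cos φ₂ · cos Δλ )
  = atan2(0.05276, 0.59783) = 5.043° → normalised to [0°, 360°): 5.043°.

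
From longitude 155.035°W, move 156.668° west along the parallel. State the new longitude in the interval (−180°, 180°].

48.297°E

Start at -155.035°; shift −156.668° → -311.703°.
-311.703° lies outside (−180°, 180°]; add 360° → +48.297°.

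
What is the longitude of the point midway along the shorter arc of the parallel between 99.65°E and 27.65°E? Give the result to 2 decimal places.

63.65°E

Signed shortest Δλ from +99.65° to +27.65° is -72.00°.
Midpoint longitude = +99.65° + (-72.00°)/2 = +99.65° − 36.00° = +63.65°.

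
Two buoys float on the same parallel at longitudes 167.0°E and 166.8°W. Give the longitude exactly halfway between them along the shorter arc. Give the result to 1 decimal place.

179.9°W

Signed shortest Δλ from +167.0° to -166.8° is +26.2°.
Midpoint longitude = +167.0° + (+26.2°)/2 = +167.0° + 13.1° = +180.1°.
Normalise into (−180°, 180°]: -179.9°.
(The naïve average (+167.0 + -166.8)/2 = 0.1° is on the wrong side of the globe.)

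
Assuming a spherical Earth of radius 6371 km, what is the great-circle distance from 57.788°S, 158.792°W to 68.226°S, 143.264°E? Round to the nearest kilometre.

3007 km

Δλ = 143.264 − -158.792 = 302.056°; wrapped into (−180°, 180°]: -57.944°.
Δφ = -68.226 − -57.788 = -10.438°.
a = sin²(Δφ/2) + cos φ₁ · cos φ₂ · sin²(Δλ/2) = 0.054668.
c = 2·atan2(√a, √(1−a)) = 0.47199 rad → d = 6371·c ≈ 3007.06 km.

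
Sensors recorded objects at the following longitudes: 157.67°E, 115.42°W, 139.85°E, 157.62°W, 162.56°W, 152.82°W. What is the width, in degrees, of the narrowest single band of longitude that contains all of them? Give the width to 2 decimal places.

104.73°

Sort the longitudes: -162.56°, -157.62°, -152.82°, -115.42°, +139.85°, +157.67°.
Eastward gaps between consecutive values (wrapping around): 4.94°, 4.80°, 37.40°, 255.27°, 17.82°, 39.77°.
Largest gap = 255.27° ⇒ minimal covering band is its complement: 360° − 255.27° = 104.73°.
Band runs from +139.85° eastward to -115.42°, crossing the antimeridian.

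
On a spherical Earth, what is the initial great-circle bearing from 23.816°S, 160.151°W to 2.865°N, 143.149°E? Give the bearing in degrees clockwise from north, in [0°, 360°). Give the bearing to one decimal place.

287.7°

Δλ = 143.149 − -160.151 = 303.300°; wrapped into (−180°, 180°]: -56.700°.
θ = atan2( sin Δλ · cos φ₂ , cos φ₁ · sin φ₂ − sin φ₁ · cos φ₂ · cos Δλ )
  = atan2(-0.83476, 0.26715) = -72.254° → normalised to [0°, 360°): 287.746°.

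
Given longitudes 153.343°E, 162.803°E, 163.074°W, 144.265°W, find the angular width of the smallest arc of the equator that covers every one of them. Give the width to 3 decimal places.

Sort the longitudes: -163.074°, -144.265°, +153.343°, +162.803°.
Eastward gaps between consecutive values (wrapping around): 18.809°, 297.608°, 9.460°, 34.123°.
Largest gap = 297.608° ⇒ minimal covering band is its complement: 360° − 297.608° = 62.392°.
Band runs from +153.343° eastward to -144.265°, crossing the antimeridian.

62.392°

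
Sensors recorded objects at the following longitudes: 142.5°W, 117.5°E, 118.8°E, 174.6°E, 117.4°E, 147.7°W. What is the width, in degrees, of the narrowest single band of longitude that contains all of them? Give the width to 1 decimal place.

Sort the longitudes: -147.7°, -142.5°, +117.4°, +117.5°, +118.8°, +174.6°.
Eastward gaps between consecutive values (wrapping around): 5.2°, 259.9°, 0.1°, 1.3°, 55.8°, 37.7°.
Largest gap = 259.9° ⇒ minimal covering band is its complement: 360° − 259.9° = 100.1°.
Band runs from +117.4° eastward to -142.5°, crossing the antimeridian.

100.1°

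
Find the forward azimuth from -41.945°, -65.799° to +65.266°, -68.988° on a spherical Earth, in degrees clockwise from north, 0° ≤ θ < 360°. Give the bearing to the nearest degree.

359°

Δλ = -68.988 − -65.799 = -3.189°.
θ = atan2( sin Δλ · cos φ₂ , cos φ₁ · sin φ₂ − sin φ₁ · cos φ₂ · cos Δλ )
  = atan2(-0.02328, 0.95479) = -1.396° → normalised to [0°, 360°): 358.604°.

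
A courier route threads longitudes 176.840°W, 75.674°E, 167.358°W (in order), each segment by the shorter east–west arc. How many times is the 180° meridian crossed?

2

Leg 1: -176.840° → +75.674°, shortest Δλ = -107.486° (west) — crosses 180°.
Leg 2: +75.674° → -167.358°, shortest Δλ = 116.968° (east) — crosses 180°.
Total crossings: 2.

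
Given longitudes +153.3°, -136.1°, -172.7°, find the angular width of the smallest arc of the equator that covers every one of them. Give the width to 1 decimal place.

Sort the longitudes: -172.7°, -136.1°, +153.3°.
Eastward gaps between consecutive values (wrapping around): 36.6°, 289.4°, 34.0°.
Largest gap = 289.4° ⇒ minimal covering band is its complement: 360° − 289.4° = 70.6°.
Band runs from +153.3° eastward to -136.1°, crossing the antimeridian.

70.6°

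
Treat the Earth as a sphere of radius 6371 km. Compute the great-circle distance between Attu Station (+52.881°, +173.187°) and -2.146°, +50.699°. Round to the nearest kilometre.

Δλ = 50.699 − 173.187 = -122.488°.
Δφ = -2.146 − 52.881 = -55.027°.
a = sin²(Δφ/2) + cos φ₁ · cos φ₂ · sin²(Δλ/2) = 0.676885.
c = 2·atan2(√a, √(1−a)) = 1.93240 rad → d = 6371·c ≈ 12311.29 km.

12311 km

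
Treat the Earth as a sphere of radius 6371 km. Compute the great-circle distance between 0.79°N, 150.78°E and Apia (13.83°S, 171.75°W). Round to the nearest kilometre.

4435 km

Δλ = -171.75 − 150.78 = -322.53°; wrapped into (−180°, 180°]: 37.47°.
Δφ = -13.83 − 0.79 = -14.62°.
a = sin²(Δφ/2) + cos φ₁ · cos φ₂ · sin²(Δλ/2) = 0.116353.
c = 2·atan2(√a, √(1−a)) = 0.69619 rad → d = 6371·c ≈ 4435.40 km.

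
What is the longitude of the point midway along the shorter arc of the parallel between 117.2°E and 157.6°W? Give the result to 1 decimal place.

Signed shortest Δλ from +117.2° to -157.6° is +85.2°.
Midpoint longitude = +117.2° + (+85.2°)/2 = +117.2° + 42.6° = +159.8°.
(The naïve average (+117.2 + -157.6)/2 = -20.2° is on the wrong side of the globe.)

159.8°E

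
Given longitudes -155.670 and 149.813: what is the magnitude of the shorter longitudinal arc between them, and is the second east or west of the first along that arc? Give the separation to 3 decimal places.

Raw difference: 149.813 − -155.670 = 305.483°.
Normalise into (−180°, 180°]: 305.483° − 360° = -54.517°.
Negative ⇒ the second point lies to the west; separation 54.517°.

54.517° west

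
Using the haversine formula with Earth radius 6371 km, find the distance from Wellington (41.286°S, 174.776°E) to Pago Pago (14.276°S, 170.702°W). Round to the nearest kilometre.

3315 km

Δλ = -170.702 − 174.776 = -345.478°; wrapped into (−180°, 180°]: 14.522°.
Δφ = -14.276 − -41.286 = 27.010°.
a = sin²(Δφ/2) + cos φ₁ · cos φ₂ · sin²(Δλ/2) = 0.066169.
c = 2·atan2(√a, √(1−a)) = 0.52032 rad → d = 6371·c ≈ 3314.94 km.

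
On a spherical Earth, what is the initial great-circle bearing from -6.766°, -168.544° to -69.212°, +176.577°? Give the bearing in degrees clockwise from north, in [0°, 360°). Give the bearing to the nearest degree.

186°

Δλ = 176.577 − -168.544 = 345.121°; wrapped into (−180°, 180°]: -14.879°.
θ = atan2( sin Δλ · cos φ₂ , cos φ₁ · sin φ₂ − sin φ₁ · cos φ₂ · cos Δλ )
  = atan2(-0.09113, -0.88798) = -174.140° → normalised to [0°, 360°): 185.860°.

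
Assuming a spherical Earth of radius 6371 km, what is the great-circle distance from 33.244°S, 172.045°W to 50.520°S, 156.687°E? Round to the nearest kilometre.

3185 km

Δλ = 156.687 − -172.045 = 328.732°; wrapped into (−180°, 180°]: -31.268°.
Δφ = -50.520 − -33.244 = -17.276°.
a = sin²(Δφ/2) + cos φ₁ · cos φ₂ · sin²(Δλ/2) = 0.061176.
c = 2·atan2(√a, √(1−a)) = 0.49986 rad → d = 6371·c ≈ 3184.64 km.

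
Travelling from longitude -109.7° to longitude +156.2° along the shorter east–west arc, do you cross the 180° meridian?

Naïve |156.2 − -109.7| = 265.9° > 180°, so the shorter arc goes the other way round — across 180°.
Signed shortest Δλ = ((156.2 − -109.7 + 180) mod 360) − 180 = -94.1°.
Going west by 94.1° from -109.7° passes through 180° before reaching +156.2°.

Yes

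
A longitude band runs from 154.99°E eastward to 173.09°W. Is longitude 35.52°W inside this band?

No

Band width going east from +154.99° to -173.09°: ((-173.09 − 154.99) mod 360) = 31.92°.
Offset of -35.52° east of the west edge: ((-35.52 − 154.99) mod 360) = 169.49°.
169.49° > 31.92° ⇒ outside.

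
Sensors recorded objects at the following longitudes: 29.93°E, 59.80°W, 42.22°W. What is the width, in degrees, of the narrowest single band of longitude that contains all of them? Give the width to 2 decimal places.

89.73°

Sort the longitudes: -59.80°, -42.22°, +29.93°.
Eastward gaps between consecutive values (wrapping around): 17.58°, 72.15°, 270.27°.
Largest gap = 270.27° ⇒ minimal covering band is its complement: 360° − 270.27° = 89.73°.
Band runs from -59.80° eastward to +29.93°.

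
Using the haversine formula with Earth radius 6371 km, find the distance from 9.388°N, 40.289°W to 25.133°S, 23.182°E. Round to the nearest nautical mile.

4248 nmi

Δλ = 23.182 − -40.289 = 63.471°.
Δφ = -25.133 − 9.388 = -34.521°.
a = sin²(Δφ/2) + cos φ₁ · cos φ₂ · sin²(Δλ/2) = 0.335166.
c = 2·atan2(√a, √(1−a)) = 1.23484 rad → d = 6371·c ≈ 7867.20 km ≈ 4247.95 nmi.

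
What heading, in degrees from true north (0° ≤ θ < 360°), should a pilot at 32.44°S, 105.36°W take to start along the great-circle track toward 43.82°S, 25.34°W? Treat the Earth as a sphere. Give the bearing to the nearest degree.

126°

Δλ = -25.34 − -105.36 = 80.02°.
θ = atan2( sin Δλ · cos φ₂ , cos φ₁ · sin φ₂ − sin φ₁ · cos φ₂ · cos Δλ )
  = atan2(0.71060, -0.51727) = 126.052° → normalised to [0°, 360°): 126.052°.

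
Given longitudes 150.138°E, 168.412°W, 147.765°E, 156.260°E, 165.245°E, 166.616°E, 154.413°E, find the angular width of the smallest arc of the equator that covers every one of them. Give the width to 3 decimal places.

43.823°

Sort the longitudes: -168.412°, +147.765°, +150.138°, +154.413°, +156.260°, +165.245°, +166.616°.
Eastward gaps between consecutive values (wrapping around): 316.177°, 2.373°, 4.275°, 1.847°, 8.985°, 1.371°, 24.972°.
Largest gap = 316.177° ⇒ minimal covering band is its complement: 360° − 316.177° = 43.823°.
Band runs from +147.765° eastward to -168.412°, crossing the antimeridian.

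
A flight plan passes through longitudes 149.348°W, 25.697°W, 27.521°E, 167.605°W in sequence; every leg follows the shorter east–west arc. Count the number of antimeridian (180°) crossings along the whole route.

1

Leg 1: -149.348° → -25.697°, shortest Δλ = 123.651° (east) — does not cross 180°.
Leg 2: -25.697° → +27.521°, shortest Δλ = 53.218° (east) — does not cross 180°.
Leg 3: +27.521° → -167.605°, shortest Δλ = 164.874° (east) — crosses 180°.
Total crossings: 1.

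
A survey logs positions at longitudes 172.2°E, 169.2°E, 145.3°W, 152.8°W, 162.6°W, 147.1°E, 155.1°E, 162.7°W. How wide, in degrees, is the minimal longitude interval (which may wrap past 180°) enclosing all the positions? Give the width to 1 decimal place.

67.6°

Sort the longitudes: -162.7°, -162.6°, -152.8°, -145.3°, +147.1°, +155.1°, +169.2°, +172.2°.
Eastward gaps between consecutive values (wrapping around): 0.1°, 9.8°, 7.5°, 292.4°, 8.0°, 14.1°, 3.0°, 25.1°.
Largest gap = 292.4° ⇒ minimal covering band is its complement: 360° − 292.4° = 67.6°.
Band runs from +147.1° eastward to -145.3°, crossing the antimeridian.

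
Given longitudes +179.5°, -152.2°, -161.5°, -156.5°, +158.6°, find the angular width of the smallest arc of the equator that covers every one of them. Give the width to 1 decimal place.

49.2°

Sort the longitudes: -161.5°, -156.5°, -152.2°, +158.6°, +179.5°.
Eastward gaps between consecutive values (wrapping around): 5.0°, 4.3°, 310.8°, 20.9°, 19.0°.
Largest gap = 310.8° ⇒ minimal covering band is its complement: 360° − 310.8° = 49.2°.
Band runs from +158.6° eastward to -152.2°, crossing the antimeridian.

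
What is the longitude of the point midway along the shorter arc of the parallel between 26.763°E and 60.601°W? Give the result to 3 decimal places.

Signed shortest Δλ from +26.763° to -60.601° is -87.364°.
Midpoint longitude = +26.763° + (-87.364°)/2 = +26.763° − 43.682° = -16.919°.

16.919°W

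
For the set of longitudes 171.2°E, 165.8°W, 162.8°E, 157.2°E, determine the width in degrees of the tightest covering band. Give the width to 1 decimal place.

Sort the longitudes: -165.8°, +157.2°, +162.8°, +171.2°.
Eastward gaps between consecutive values (wrapping around): 323.0°, 5.6°, 8.4°, 23.0°.
Largest gap = 323.0° ⇒ minimal covering band is its complement: 360° − 323.0° = 37.0°.
Band runs from +157.2° eastward to -165.8°, crossing the antimeridian.

37.0°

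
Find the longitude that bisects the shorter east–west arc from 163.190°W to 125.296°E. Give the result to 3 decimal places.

Signed shortest Δλ from -163.190° to +125.296° is -71.514°.
Midpoint longitude = -163.190° + (-71.514°)/2 = -163.190° − 35.757° = -198.947°.
Normalise into (−180°, 180°]: +161.053°.
(The naïve average (-163.190 + +125.296)/2 = -18.947° is on the wrong side of the globe.)

161.053°E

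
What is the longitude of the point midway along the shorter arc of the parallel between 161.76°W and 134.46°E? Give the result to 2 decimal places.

Signed shortest Δλ from -161.76° to +134.46° is -63.78°.
Midpoint longitude = -161.76° + (-63.78°)/2 = -161.76° − 31.89° = -193.65°.
Normalise into (−180°, 180°]: +166.35°.
(The naïve average (-161.76 + +134.46)/2 = -13.65° is on the wrong side of the globe.)

166.35°E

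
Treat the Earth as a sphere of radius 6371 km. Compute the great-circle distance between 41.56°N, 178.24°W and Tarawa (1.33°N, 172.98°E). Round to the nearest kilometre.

4559 km

Δλ = 172.98 − -178.24 = 351.22°; wrapped into (−180°, 180°]: -8.78°.
Δφ = 1.33 − 41.56 = -40.23°.
a = sin²(Δφ/2) + cos φ₁ · cos φ₂ · sin²(Δλ/2) = 0.122654.
c = 2·atan2(√a, √(1−a)) = 0.71561 rad → d = 6371·c ≈ 4559.16 km.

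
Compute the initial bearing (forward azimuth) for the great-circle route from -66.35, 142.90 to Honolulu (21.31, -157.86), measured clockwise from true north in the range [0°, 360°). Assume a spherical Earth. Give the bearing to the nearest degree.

54°

Δλ = -157.86 − 142.90 = -300.76°; wrapped into (−180°, 180°]: 59.24°.
θ = atan2( sin Δλ · cos φ₂ , cos φ₁ · sin φ₂ − sin φ₁ · cos φ₂ · cos Δλ )
  = atan2(0.80056, 0.58224) = 53.972° → normalised to [0°, 360°): 53.972°.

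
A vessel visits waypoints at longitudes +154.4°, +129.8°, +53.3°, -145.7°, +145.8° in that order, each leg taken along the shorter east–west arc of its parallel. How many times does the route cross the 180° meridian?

Leg 1: +154.4° → +129.8°, shortest Δλ = -24.6° (west) — does not cross 180°.
Leg 2: +129.8° → +53.3°, shortest Δλ = -76.5° (west) — does not cross 180°.
Leg 3: +53.3° → -145.7°, shortest Δλ = 161.0° (east) — crosses 180°.
Leg 4: -145.7° → +145.8°, shortest Δλ = -68.5° (west) — crosses 180°.
Total crossings: 2.

2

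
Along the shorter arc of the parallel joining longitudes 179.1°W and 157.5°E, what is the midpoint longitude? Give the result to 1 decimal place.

Signed shortest Δλ from -179.1° to +157.5° is -23.4°.
Midpoint longitude = -179.1° + (-23.4°)/2 = -179.1° − 11.7° = -190.8°.
Normalise into (−180°, 180°]: +169.2°.
(The naïve average (-179.1 + +157.5)/2 = -10.8° is on the wrong side of the globe.)

169.2°E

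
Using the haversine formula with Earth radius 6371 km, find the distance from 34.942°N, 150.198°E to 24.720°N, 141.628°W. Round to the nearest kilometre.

6551 km

Δλ = -141.628 − 150.198 = -291.826°; wrapped into (−180°, 180°]: 68.174°.
Δφ = 24.720 − 34.942 = -10.222°.
a = sin²(Δφ/2) + cos φ₁ · cos φ₂ · sin²(Δλ/2) = 0.241823.
c = 2·atan2(√a, √(1−a)) = 1.02821 rad → d = 6371·c ≈ 6550.72 km.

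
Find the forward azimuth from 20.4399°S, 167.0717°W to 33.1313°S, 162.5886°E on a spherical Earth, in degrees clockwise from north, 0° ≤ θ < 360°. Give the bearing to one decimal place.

238.4°

Δλ = 162.5886 − -167.0717 = 329.6603°; wrapped into (−180°, 180°]: -30.3397°.
θ = atan2( sin Δλ · cos φ₂ , cos φ₁ · sin φ₂ − sin φ₁ · cos φ₂ · cos Δλ )
  = atan2(-0.42300, -0.25975) = -121.553° → normalised to [0°, 360°): 238.447°.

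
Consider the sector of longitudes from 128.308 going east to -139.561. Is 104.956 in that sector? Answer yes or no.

Band width going east from +128.308° to -139.561°: ((-139.561 − 128.308) mod 360) = 92.131°.
Offset of +104.956° east of the west edge: ((104.956 − 128.308) mod 360) = 336.648°.
336.648° > 92.131° ⇒ outside.

No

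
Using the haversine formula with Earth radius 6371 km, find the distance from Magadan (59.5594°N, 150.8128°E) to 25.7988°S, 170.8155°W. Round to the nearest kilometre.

Δλ = -170.8155 − 150.8128 = -321.6283°; wrapped into (−180°, 180°]: 38.3717°.
Δφ = -25.7988 − 59.5594 = -85.3582°.
a = sin²(Δφ/2) + cos φ₁ · cos φ₂ · sin²(Δλ/2) = 0.508801.
c = 2·atan2(√a, √(1−a)) = 1.58840 rad → d = 6371·c ≈ 10119.69 km.

10120 km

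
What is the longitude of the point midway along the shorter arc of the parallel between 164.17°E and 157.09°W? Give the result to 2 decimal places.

176.46°W

Signed shortest Δλ from +164.17° to -157.09° is +38.74°.
Midpoint longitude = +164.17° + (+38.74°)/2 = +164.17° + 19.37° = +183.54°.
Normalise into (−180°, 180°]: -176.46°.
(The naïve average (+164.17 + -157.09)/2 = 3.54° is on the wrong side of the globe.)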